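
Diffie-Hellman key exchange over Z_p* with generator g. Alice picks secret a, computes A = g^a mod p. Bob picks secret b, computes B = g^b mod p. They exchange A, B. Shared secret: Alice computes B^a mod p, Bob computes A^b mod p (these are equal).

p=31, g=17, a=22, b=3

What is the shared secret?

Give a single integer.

Answer: 8

Derivation:
A = 17^22 mod 31  (bits of 22 = 10110)
  bit 0 = 1: r = r^2 * 17 mod 31 = 1^2 * 17 = 1*17 = 17
  bit 1 = 0: r = r^2 mod 31 = 17^2 = 10
  bit 2 = 1: r = r^2 * 17 mod 31 = 10^2 * 17 = 7*17 = 26
  bit 3 = 1: r = r^2 * 17 mod 31 = 26^2 * 17 = 25*17 = 22
  bit 4 = 0: r = r^2 mod 31 = 22^2 = 19
  -> A = 19
B = 17^3 mod 31  (bits of 3 = 11)
  bit 0 = 1: r = r^2 * 17 mod 31 = 1^2 * 17 = 1*17 = 17
  bit 1 = 1: r = r^2 * 17 mod 31 = 17^2 * 17 = 10*17 = 15
  -> B = 15
s = B^a = 15^22 mod 31  (bits of 22 = 10110)
  bit 0 = 1: r = r^2 * 15 mod 31 = 1^2 * 15 = 1*15 = 15
  bit 1 = 0: r = r^2 mod 31 = 15^2 = 8
  bit 2 = 1: r = r^2 * 15 mod 31 = 8^2 * 15 = 2*15 = 30
  bit 3 = 1: r = r^2 * 15 mod 31 = 30^2 * 15 = 1*15 = 15
  bit 4 = 0: r = r^2 mod 31 = 15^2 = 8
  -> s = B^a = 8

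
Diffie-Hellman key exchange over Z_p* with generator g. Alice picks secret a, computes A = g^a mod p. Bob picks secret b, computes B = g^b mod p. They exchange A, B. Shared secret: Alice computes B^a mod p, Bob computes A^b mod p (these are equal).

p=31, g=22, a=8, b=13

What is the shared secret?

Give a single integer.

Answer: 7

Derivation:
A = 22^8 mod 31  (bits of 8 = 1000)
  bit 0 = 1: r = r^2 * 22 mod 31 = 1^2 * 22 = 1*22 = 22
  bit 1 = 0: r = r^2 mod 31 = 22^2 = 19
  bit 2 = 0: r = r^2 mod 31 = 19^2 = 20
  bit 3 = 0: r = r^2 mod 31 = 20^2 = 28
  -> A = 28
B = 22^13 mod 31  (bits of 13 = 1101)
  bit 0 = 1: r = r^2 * 22 mod 31 = 1^2 * 22 = 1*22 = 22
  bit 1 = 1: r = r^2 * 22 mod 31 = 22^2 * 22 = 19*22 = 15
  bit 2 = 0: r = r^2 mod 31 = 15^2 = 8
  bit 3 = 1: r = r^2 * 22 mod 31 = 8^2 * 22 = 2*22 = 13
  -> B = 13
s = B^a = 13^8 mod 31  (bits of 8 = 1000)
  bit 0 = 1: r = r^2 * 13 mod 31 = 1^2 * 13 = 1*13 = 13
  bit 1 = 0: r = r^2 mod 31 = 13^2 = 14
  bit 2 = 0: r = r^2 mod 31 = 14^2 = 10
  bit 3 = 0: r = r^2 mod 31 = 10^2 = 7
  -> s = B^a = 7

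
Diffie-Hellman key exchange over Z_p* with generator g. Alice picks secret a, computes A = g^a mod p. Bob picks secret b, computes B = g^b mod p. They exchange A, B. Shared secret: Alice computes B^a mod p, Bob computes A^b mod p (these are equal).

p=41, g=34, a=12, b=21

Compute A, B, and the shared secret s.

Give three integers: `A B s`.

Answer: 31 7 31

Derivation:
A = 34^12 mod 41  (bits of 12 = 1100)
  bit 0 = 1: r = r^2 * 34 mod 41 = 1^2 * 34 = 1*34 = 34
  bit 1 = 1: r = r^2 * 34 mod 41 = 34^2 * 34 = 8*34 = 26
  bit 2 = 0: r = r^2 mod 41 = 26^2 = 20
  bit 3 = 0: r = r^2 mod 41 = 20^2 = 31
  -> A = 31
B = 34^21 mod 41  (bits of 21 = 10101)
  bit 0 = 1: r = r^2 * 34 mod 41 = 1^2 * 34 = 1*34 = 34
  bit 1 = 0: r = r^2 mod 41 = 34^2 = 8
  bit 2 = 1: r = r^2 * 34 mod 41 = 8^2 * 34 = 23*34 = 3
  bit 3 = 0: r = r^2 mod 41 = 3^2 = 9
  bit 4 = 1: r = r^2 * 34 mod 41 = 9^2 * 34 = 40*34 = 7
  -> B = 7
s = B^a = 7^12 mod 41  (bits of 12 = 1100)
  bit 0 = 1: r = r^2 * 7 mod 41 = 1^2 * 7 = 1*7 = 7
  bit 1 = 1: r = r^2 * 7 mod 41 = 7^2 * 7 = 8*7 = 15
  bit 2 = 0: r = r^2 mod 41 = 15^2 = 20
  bit 3 = 0: r = r^2 mod 41 = 20^2 = 31
  -> s = B^a = 31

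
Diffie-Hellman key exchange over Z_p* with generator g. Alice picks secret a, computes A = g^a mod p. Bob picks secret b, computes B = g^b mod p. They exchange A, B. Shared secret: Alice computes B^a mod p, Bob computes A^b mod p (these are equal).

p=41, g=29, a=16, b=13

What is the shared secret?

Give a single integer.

A = 29^16 mod 41  (bits of 16 = 10000)
  bit 0 = 1: r = r^2 * 29 mod 41 = 1^2 * 29 = 1*29 = 29
  bit 1 = 0: r = r^2 mod 41 = 29^2 = 21
  bit 2 = 0: r = r^2 mod 41 = 21^2 = 31
  bit 3 = 0: r = r^2 mod 41 = 31^2 = 18
  bit 4 = 0: r = r^2 mod 41 = 18^2 = 37
  -> A = 37
B = 29^13 mod 41  (bits of 13 = 1101)
  bit 0 = 1: r = r^2 * 29 mod 41 = 1^2 * 29 = 1*29 = 29
  bit 1 = 1: r = r^2 * 29 mod 41 = 29^2 * 29 = 21*29 = 35
  bit 2 = 0: r = r^2 mod 41 = 35^2 = 36
  bit 3 = 1: r = r^2 * 29 mod 41 = 36^2 * 29 = 25*29 = 28
  -> B = 28
s = B^a = 28^16 mod 41  (bits of 16 = 10000)
  bit 0 = 1: r = r^2 * 28 mod 41 = 1^2 * 28 = 1*28 = 28
  bit 1 = 0: r = r^2 mod 41 = 28^2 = 5
  bit 2 = 0: r = r^2 mod 41 = 5^2 = 25
  bit 3 = 0: r = r^2 mod 41 = 25^2 = 10
  bit 4 = 0: r = r^2 mod 41 = 10^2 = 18
  -> s = B^a = 18

Answer: 18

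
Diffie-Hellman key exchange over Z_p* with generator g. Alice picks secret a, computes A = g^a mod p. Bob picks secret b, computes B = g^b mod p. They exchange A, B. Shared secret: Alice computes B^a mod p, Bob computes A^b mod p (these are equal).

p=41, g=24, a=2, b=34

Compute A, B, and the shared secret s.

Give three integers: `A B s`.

Answer: 2 36 25

Derivation:
A = 24^2 mod 41  (bits of 2 = 10)
  bit 0 = 1: r = r^2 * 24 mod 41 = 1^2 * 24 = 1*24 = 24
  bit 1 = 0: r = r^2 mod 41 = 24^2 = 2
  -> A = 2
B = 24^34 mod 41  (bits of 34 = 100010)
  bit 0 = 1: r = r^2 * 24 mod 41 = 1^2 * 24 = 1*24 = 24
  bit 1 = 0: r = r^2 mod 41 = 24^2 = 2
  bit 2 = 0: r = r^2 mod 41 = 2^2 = 4
  bit 3 = 0: r = r^2 mod 41 = 4^2 = 16
  bit 4 = 1: r = r^2 * 24 mod 41 = 16^2 * 24 = 10*24 = 35
  bit 5 = 0: r = r^2 mod 41 = 35^2 = 36
  -> B = 36
s = B^a = 36^2 mod 41  (bits of 2 = 10)
  bit 0 = 1: r = r^2 * 36 mod 41 = 1^2 * 36 = 1*36 = 36
  bit 1 = 0: r = r^2 mod 41 = 36^2 = 25
  -> s = B^a = 25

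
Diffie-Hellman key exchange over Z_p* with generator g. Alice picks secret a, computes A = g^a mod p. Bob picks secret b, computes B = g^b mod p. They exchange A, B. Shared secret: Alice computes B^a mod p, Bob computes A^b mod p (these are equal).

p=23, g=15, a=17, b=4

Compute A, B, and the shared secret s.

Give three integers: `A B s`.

Answer: 10 2 18

Derivation:
A = 15^17 mod 23  (bits of 17 = 10001)
  bit 0 = 1: r = r^2 * 15 mod 23 = 1^2 * 15 = 1*15 = 15
  bit 1 = 0: r = r^2 mod 23 = 15^2 = 18
  bit 2 = 0: r = r^2 mod 23 = 18^2 = 2
  bit 3 = 0: r = r^2 mod 23 = 2^2 = 4
  bit 4 = 1: r = r^2 * 15 mod 23 = 4^2 * 15 = 16*15 = 10
  -> A = 10
B = 15^4 mod 23  (bits of 4 = 100)
  bit 0 = 1: r = r^2 * 15 mod 23 = 1^2 * 15 = 1*15 = 15
  bit 1 = 0: r = r^2 mod 23 = 15^2 = 18
  bit 2 = 0: r = r^2 mod 23 = 18^2 = 2
  -> B = 2
s = B^a = 2^17 mod 23  (bits of 17 = 10001)
  bit 0 = 1: r = r^2 * 2 mod 23 = 1^2 * 2 = 1*2 = 2
  bit 1 = 0: r = r^2 mod 23 = 2^2 = 4
  bit 2 = 0: r = r^2 mod 23 = 4^2 = 16
  bit 3 = 0: r = r^2 mod 23 = 16^2 = 3
  bit 4 = 1: r = r^2 * 2 mod 23 = 3^2 * 2 = 9*2 = 18
  -> s = B^a = 18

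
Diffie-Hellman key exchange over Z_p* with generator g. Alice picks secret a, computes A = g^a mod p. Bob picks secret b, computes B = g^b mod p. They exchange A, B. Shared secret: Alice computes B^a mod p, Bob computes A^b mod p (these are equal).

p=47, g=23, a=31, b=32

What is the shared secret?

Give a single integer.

Answer: 6

Derivation:
A = 23^31 mod 47  (bits of 31 = 11111)
  bit 0 = 1: r = r^2 * 23 mod 47 = 1^2 * 23 = 1*23 = 23
  bit 1 = 1: r = r^2 * 23 mod 47 = 23^2 * 23 = 12*23 = 41
  bit 2 = 1: r = r^2 * 23 mod 47 = 41^2 * 23 = 36*23 = 29
  bit 3 = 1: r = r^2 * 23 mod 47 = 29^2 * 23 = 42*23 = 26
  bit 4 = 1: r = r^2 * 23 mod 47 = 26^2 * 23 = 18*23 = 38
  -> A = 38
B = 23^32 mod 47  (bits of 32 = 100000)
  bit 0 = 1: r = r^2 * 23 mod 47 = 1^2 * 23 = 1*23 = 23
  bit 1 = 0: r = r^2 mod 47 = 23^2 = 12
  bit 2 = 0: r = r^2 mod 47 = 12^2 = 3
  bit 3 = 0: r = r^2 mod 47 = 3^2 = 9
  bit 4 = 0: r = r^2 mod 47 = 9^2 = 34
  bit 5 = 0: r = r^2 mod 47 = 34^2 = 28
  -> B = 28
s = B^a = 28^31 mod 47  (bits of 31 = 11111)
  bit 0 = 1: r = r^2 * 28 mod 47 = 1^2 * 28 = 1*28 = 28
  bit 1 = 1: r = r^2 * 28 mod 47 = 28^2 * 28 = 32*28 = 3
  bit 2 = 1: r = r^2 * 28 mod 47 = 3^2 * 28 = 9*28 = 17
  bit 3 = 1: r = r^2 * 28 mod 47 = 17^2 * 28 = 7*28 = 8
  bit 4 = 1: r = r^2 * 28 mod 47 = 8^2 * 28 = 17*28 = 6
  -> s = B^a = 6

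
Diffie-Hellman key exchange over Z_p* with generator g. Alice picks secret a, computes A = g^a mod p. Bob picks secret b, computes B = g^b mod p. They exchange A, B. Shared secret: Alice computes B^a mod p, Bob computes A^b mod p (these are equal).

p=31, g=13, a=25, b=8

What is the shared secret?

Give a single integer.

Answer: 25

Derivation:
A = 13^25 mod 31  (bits of 25 = 11001)
  bit 0 = 1: r = r^2 * 13 mod 31 = 1^2 * 13 = 1*13 = 13
  bit 1 = 1: r = r^2 * 13 mod 31 = 13^2 * 13 = 14*13 = 27
  bit 2 = 0: r = r^2 mod 31 = 27^2 = 16
  bit 3 = 0: r = r^2 mod 31 = 16^2 = 8
  bit 4 = 1: r = r^2 * 13 mod 31 = 8^2 * 13 = 2*13 = 26
  -> A = 26
B = 13^8 mod 31  (bits of 8 = 1000)
  bit 0 = 1: r = r^2 * 13 mod 31 = 1^2 * 13 = 1*13 = 13
  bit 1 = 0: r = r^2 mod 31 = 13^2 = 14
  bit 2 = 0: r = r^2 mod 31 = 14^2 = 10
  bit 3 = 0: r = r^2 mod 31 = 10^2 = 7
  -> B = 7
s = B^a = 7^25 mod 31  (bits of 25 = 11001)
  bit 0 = 1: r = r^2 * 7 mod 31 = 1^2 * 7 = 1*7 = 7
  bit 1 = 1: r = r^2 * 7 mod 31 = 7^2 * 7 = 18*7 = 2
  bit 2 = 0: r = r^2 mod 31 = 2^2 = 4
  bit 3 = 0: r = r^2 mod 31 = 4^2 = 16
  bit 4 = 1: r = r^2 * 7 mod 31 = 16^2 * 7 = 8*7 = 25
  -> s = B^a = 25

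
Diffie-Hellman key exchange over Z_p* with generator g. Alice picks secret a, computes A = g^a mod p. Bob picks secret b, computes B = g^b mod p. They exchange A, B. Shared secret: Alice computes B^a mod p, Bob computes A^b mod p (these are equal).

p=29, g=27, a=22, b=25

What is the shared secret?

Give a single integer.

Answer: 13

Derivation:
A = 27^22 mod 29  (bits of 22 = 10110)
  bit 0 = 1: r = r^2 * 27 mod 29 = 1^2 * 27 = 1*27 = 27
  bit 1 = 0: r = r^2 mod 29 = 27^2 = 4
  bit 2 = 1: r = r^2 * 27 mod 29 = 4^2 * 27 = 16*27 = 26
  bit 3 = 1: r = r^2 * 27 mod 29 = 26^2 * 27 = 9*27 = 11
  bit 4 = 0: r = r^2 mod 29 = 11^2 = 5
  -> A = 5
B = 27^25 mod 29  (bits of 25 = 11001)
  bit 0 = 1: r = r^2 * 27 mod 29 = 1^2 * 27 = 1*27 = 27
  bit 1 = 1: r = r^2 * 27 mod 29 = 27^2 * 27 = 4*27 = 21
  bit 2 = 0: r = r^2 mod 29 = 21^2 = 6
  bit 3 = 0: r = r^2 mod 29 = 6^2 = 7
  bit 4 = 1: r = r^2 * 27 mod 29 = 7^2 * 27 = 20*27 = 18
  -> B = 18
s = B^a = 18^22 mod 29  (bits of 22 = 10110)
  bit 0 = 1: r = r^2 * 18 mod 29 = 1^2 * 18 = 1*18 = 18
  bit 1 = 0: r = r^2 mod 29 = 18^2 = 5
  bit 2 = 1: r = r^2 * 18 mod 29 = 5^2 * 18 = 25*18 = 15
  bit 3 = 1: r = r^2 * 18 mod 29 = 15^2 * 18 = 22*18 = 19
  bit 4 = 0: r = r^2 mod 29 = 19^2 = 13
  -> s = B^a = 13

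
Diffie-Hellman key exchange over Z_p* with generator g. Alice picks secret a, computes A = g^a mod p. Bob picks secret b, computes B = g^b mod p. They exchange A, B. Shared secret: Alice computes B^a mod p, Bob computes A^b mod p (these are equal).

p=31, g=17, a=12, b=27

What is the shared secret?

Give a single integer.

A = 17^12 mod 31  (bits of 12 = 1100)
  bit 0 = 1: r = r^2 * 17 mod 31 = 1^2 * 17 = 1*17 = 17
  bit 1 = 1: r = r^2 * 17 mod 31 = 17^2 * 17 = 10*17 = 15
  bit 2 = 0: r = r^2 mod 31 = 15^2 = 8
  bit 3 = 0: r = r^2 mod 31 = 8^2 = 2
  -> A = 2
B = 17^27 mod 31  (bits of 27 = 11011)
  bit 0 = 1: r = r^2 * 17 mod 31 = 1^2 * 17 = 1*17 = 17
  bit 1 = 1: r = r^2 * 17 mod 31 = 17^2 * 17 = 10*17 = 15
  bit 2 = 0: r = r^2 mod 31 = 15^2 = 8
  bit 3 = 1: r = r^2 * 17 mod 31 = 8^2 * 17 = 2*17 = 3
  bit 4 = 1: r = r^2 * 17 mod 31 = 3^2 * 17 = 9*17 = 29
  -> B = 29
s = B^a = 29^12 mod 31  (bits of 12 = 1100)
  bit 0 = 1: r = r^2 * 29 mod 31 = 1^2 * 29 = 1*29 = 29
  bit 1 = 1: r = r^2 * 29 mod 31 = 29^2 * 29 = 4*29 = 23
  bit 2 = 0: r = r^2 mod 31 = 23^2 = 2
  bit 3 = 0: r = r^2 mod 31 = 2^2 = 4
  -> s = B^a = 4

Answer: 4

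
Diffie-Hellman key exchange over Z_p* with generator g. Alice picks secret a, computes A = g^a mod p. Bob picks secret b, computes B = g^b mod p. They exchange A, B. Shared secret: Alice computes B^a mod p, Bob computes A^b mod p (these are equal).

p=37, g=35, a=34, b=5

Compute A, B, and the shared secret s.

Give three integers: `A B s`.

Answer: 28 5 3

Derivation:
A = 35^34 mod 37  (bits of 34 = 100010)
  bit 0 = 1: r = r^2 * 35 mod 37 = 1^2 * 35 = 1*35 = 35
  bit 1 = 0: r = r^2 mod 37 = 35^2 = 4
  bit 2 = 0: r = r^2 mod 37 = 4^2 = 16
  bit 3 = 0: r = r^2 mod 37 = 16^2 = 34
  bit 4 = 1: r = r^2 * 35 mod 37 = 34^2 * 35 = 9*35 = 19
  bit 5 = 0: r = r^2 mod 37 = 19^2 = 28
  -> A = 28
B = 35^5 mod 37  (bits of 5 = 101)
  bit 0 = 1: r = r^2 * 35 mod 37 = 1^2 * 35 = 1*35 = 35
  bit 1 = 0: r = r^2 mod 37 = 35^2 = 4
  bit 2 = 1: r = r^2 * 35 mod 37 = 4^2 * 35 = 16*35 = 5
  -> B = 5
s = B^a = 5^34 mod 37  (bits of 34 = 100010)
  bit 0 = 1: r = r^2 * 5 mod 37 = 1^2 * 5 = 1*5 = 5
  bit 1 = 0: r = r^2 mod 37 = 5^2 = 25
  bit 2 = 0: r = r^2 mod 37 = 25^2 = 33
  bit 3 = 0: r = r^2 mod 37 = 33^2 = 16
  bit 4 = 1: r = r^2 * 5 mod 37 = 16^2 * 5 = 34*5 = 22
  bit 5 = 0: r = r^2 mod 37 = 22^2 = 3
  -> s = B^a = 3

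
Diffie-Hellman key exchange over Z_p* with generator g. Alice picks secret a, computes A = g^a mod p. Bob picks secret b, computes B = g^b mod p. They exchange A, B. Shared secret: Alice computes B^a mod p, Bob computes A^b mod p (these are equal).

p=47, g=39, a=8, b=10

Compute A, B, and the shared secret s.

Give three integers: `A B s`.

A = 39^8 mod 47  (bits of 8 = 1000)
  bit 0 = 1: r = r^2 * 39 mod 47 = 1^2 * 39 = 1*39 = 39
  bit 1 = 0: r = r^2 mod 47 = 39^2 = 17
  bit 2 = 0: r = r^2 mod 47 = 17^2 = 7
  bit 3 = 0: r = r^2 mod 47 = 7^2 = 2
  -> A = 2
B = 39^10 mod 47  (bits of 10 = 1010)
  bit 0 = 1: r = r^2 * 39 mod 47 = 1^2 * 39 = 1*39 = 39
  bit 1 = 0: r = r^2 mod 47 = 39^2 = 17
  bit 2 = 1: r = r^2 * 39 mod 47 = 17^2 * 39 = 7*39 = 38
  bit 3 = 0: r = r^2 mod 47 = 38^2 = 34
  -> B = 34
s = B^a = 34^8 mod 47  (bits of 8 = 1000)
  bit 0 = 1: r = r^2 * 34 mod 47 = 1^2 * 34 = 1*34 = 34
  bit 1 = 0: r = r^2 mod 47 = 34^2 = 28
  bit 2 = 0: r = r^2 mod 47 = 28^2 = 32
  bit 3 = 0: r = r^2 mod 47 = 32^2 = 37
  -> s = B^a = 37

Answer: 2 34 37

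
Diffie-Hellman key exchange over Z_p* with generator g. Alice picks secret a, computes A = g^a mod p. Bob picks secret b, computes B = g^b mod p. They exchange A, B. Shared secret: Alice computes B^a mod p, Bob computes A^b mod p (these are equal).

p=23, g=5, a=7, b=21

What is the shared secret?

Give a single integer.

Answer: 19

Derivation:
A = 5^7 mod 23  (bits of 7 = 111)
  bit 0 = 1: r = r^2 * 5 mod 23 = 1^2 * 5 = 1*5 = 5
  bit 1 = 1: r = r^2 * 5 mod 23 = 5^2 * 5 = 2*5 = 10
  bit 2 = 1: r = r^2 * 5 mod 23 = 10^2 * 5 = 8*5 = 17
  -> A = 17
B = 5^21 mod 23  (bits of 21 = 10101)
  bit 0 = 1: r = r^2 * 5 mod 23 = 1^2 * 5 = 1*5 = 5
  bit 1 = 0: r = r^2 mod 23 = 5^2 = 2
  bit 2 = 1: r = r^2 * 5 mod 23 = 2^2 * 5 = 4*5 = 20
  bit 3 = 0: r = r^2 mod 23 = 20^2 = 9
  bit 4 = 1: r = r^2 * 5 mod 23 = 9^2 * 5 = 12*5 = 14
  -> B = 14
s = B^a = 14^7 mod 23  (bits of 7 = 111)
  bit 0 = 1: r = r^2 * 14 mod 23 = 1^2 * 14 = 1*14 = 14
  bit 1 = 1: r = r^2 * 14 mod 23 = 14^2 * 14 = 12*14 = 7
  bit 2 = 1: r = r^2 * 14 mod 23 = 7^2 * 14 = 3*14 = 19
  -> s = B^a = 19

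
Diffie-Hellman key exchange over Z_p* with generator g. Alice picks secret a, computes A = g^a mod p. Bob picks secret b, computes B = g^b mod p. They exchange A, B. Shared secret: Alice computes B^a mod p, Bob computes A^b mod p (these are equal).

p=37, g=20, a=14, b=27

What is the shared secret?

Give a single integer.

Answer: 36

Derivation:
A = 20^14 mod 37  (bits of 14 = 1110)
  bit 0 = 1: r = r^2 * 20 mod 37 = 1^2 * 20 = 1*20 = 20
  bit 1 = 1: r = r^2 * 20 mod 37 = 20^2 * 20 = 30*20 = 8
  bit 2 = 1: r = r^2 * 20 mod 37 = 8^2 * 20 = 27*20 = 22
  bit 3 = 0: r = r^2 mod 37 = 22^2 = 3
  -> A = 3
B = 20^27 mod 37  (bits of 27 = 11011)
  bit 0 = 1: r = r^2 * 20 mod 37 = 1^2 * 20 = 1*20 = 20
  bit 1 = 1: r = r^2 * 20 mod 37 = 20^2 * 20 = 30*20 = 8
  bit 2 = 0: r = r^2 mod 37 = 8^2 = 27
  bit 3 = 1: r = r^2 * 20 mod 37 = 27^2 * 20 = 26*20 = 2
  bit 4 = 1: r = r^2 * 20 mod 37 = 2^2 * 20 = 4*20 = 6
  -> B = 6
s = B^a = 6^14 mod 37  (bits of 14 = 1110)
  bit 0 = 1: r = r^2 * 6 mod 37 = 1^2 * 6 = 1*6 = 6
  bit 1 = 1: r = r^2 * 6 mod 37 = 6^2 * 6 = 36*6 = 31
  bit 2 = 1: r = r^2 * 6 mod 37 = 31^2 * 6 = 36*6 = 31
  bit 3 = 0: r = r^2 mod 37 = 31^2 = 36
  -> s = B^a = 36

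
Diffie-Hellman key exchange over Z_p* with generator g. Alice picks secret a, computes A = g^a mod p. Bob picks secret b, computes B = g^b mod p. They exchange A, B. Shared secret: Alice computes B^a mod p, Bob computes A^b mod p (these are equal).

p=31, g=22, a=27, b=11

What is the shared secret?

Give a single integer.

A = 22^27 mod 31  (bits of 27 = 11011)
  bit 0 = 1: r = r^2 * 22 mod 31 = 1^2 * 22 = 1*22 = 22
  bit 1 = 1: r = r^2 * 22 mod 31 = 22^2 * 22 = 19*22 = 15
  bit 2 = 0: r = r^2 mod 31 = 15^2 = 8
  bit 3 = 1: r = r^2 * 22 mod 31 = 8^2 * 22 = 2*22 = 13
  bit 4 = 1: r = r^2 * 22 mod 31 = 13^2 * 22 = 14*22 = 29
  -> A = 29
B = 22^11 mod 31  (bits of 11 = 1011)
  bit 0 = 1: r = r^2 * 22 mod 31 = 1^2 * 22 = 1*22 = 22
  bit 1 = 0: r = r^2 mod 31 = 22^2 = 19
  bit 2 = 1: r = r^2 * 22 mod 31 = 19^2 * 22 = 20*22 = 6
  bit 3 = 1: r = r^2 * 22 mod 31 = 6^2 * 22 = 5*22 = 17
  -> B = 17
s = B^a = 17^27 mod 31  (bits of 27 = 11011)
  bit 0 = 1: r = r^2 * 17 mod 31 = 1^2 * 17 = 1*17 = 17
  bit 1 = 1: r = r^2 * 17 mod 31 = 17^2 * 17 = 10*17 = 15
  bit 2 = 0: r = r^2 mod 31 = 15^2 = 8
  bit 3 = 1: r = r^2 * 17 mod 31 = 8^2 * 17 = 2*17 = 3
  bit 4 = 1: r = r^2 * 17 mod 31 = 3^2 * 17 = 9*17 = 29
  -> s = B^a = 29

Answer: 29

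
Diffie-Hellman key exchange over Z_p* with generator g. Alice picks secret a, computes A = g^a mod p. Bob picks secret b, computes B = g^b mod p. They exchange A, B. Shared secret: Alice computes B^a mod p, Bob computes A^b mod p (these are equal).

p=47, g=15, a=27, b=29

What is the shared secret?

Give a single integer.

Answer: 15

Derivation:
A = 15^27 mod 47  (bits of 27 = 11011)
  bit 0 = 1: r = r^2 * 15 mod 47 = 1^2 * 15 = 1*15 = 15
  bit 1 = 1: r = r^2 * 15 mod 47 = 15^2 * 15 = 37*15 = 38
  bit 2 = 0: r = r^2 mod 47 = 38^2 = 34
  bit 3 = 1: r = r^2 * 15 mod 47 = 34^2 * 15 = 28*15 = 44
  bit 4 = 1: r = r^2 * 15 mod 47 = 44^2 * 15 = 9*15 = 41
  -> A = 41
B = 15^29 mod 47  (bits of 29 = 11101)
  bit 0 = 1: r = r^2 * 15 mod 47 = 1^2 * 15 = 1*15 = 15
  bit 1 = 1: r = r^2 * 15 mod 47 = 15^2 * 15 = 37*15 = 38
  bit 2 = 1: r = r^2 * 15 mod 47 = 38^2 * 15 = 34*15 = 40
  bit 3 = 0: r = r^2 mod 47 = 40^2 = 2
  bit 4 = 1: r = r^2 * 15 mod 47 = 2^2 * 15 = 4*15 = 13
  -> B = 13
s = B^a = 13^27 mod 47  (bits of 27 = 11011)
  bit 0 = 1: r = r^2 * 13 mod 47 = 1^2 * 13 = 1*13 = 13
  bit 1 = 1: r = r^2 * 13 mod 47 = 13^2 * 13 = 28*13 = 35
  bit 2 = 0: r = r^2 mod 47 = 35^2 = 3
  bit 3 = 1: r = r^2 * 13 mod 47 = 3^2 * 13 = 9*13 = 23
  bit 4 = 1: r = r^2 * 13 mod 47 = 23^2 * 13 = 12*13 = 15
  -> s = B^a = 15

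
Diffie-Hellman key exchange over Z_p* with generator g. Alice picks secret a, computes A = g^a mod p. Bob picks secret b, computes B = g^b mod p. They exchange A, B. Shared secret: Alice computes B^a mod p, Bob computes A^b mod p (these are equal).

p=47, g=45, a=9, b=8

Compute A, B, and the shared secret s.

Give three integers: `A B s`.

Answer: 5 21 8

Derivation:
A = 45^9 mod 47  (bits of 9 = 1001)
  bit 0 = 1: r = r^2 * 45 mod 47 = 1^2 * 45 = 1*45 = 45
  bit 1 = 0: r = r^2 mod 47 = 45^2 = 4
  bit 2 = 0: r = r^2 mod 47 = 4^2 = 16
  bit 3 = 1: r = r^2 * 45 mod 47 = 16^2 * 45 = 21*45 = 5
  -> A = 5
B = 45^8 mod 47  (bits of 8 = 1000)
  bit 0 = 1: r = r^2 * 45 mod 47 = 1^2 * 45 = 1*45 = 45
  bit 1 = 0: r = r^2 mod 47 = 45^2 = 4
  bit 2 = 0: r = r^2 mod 47 = 4^2 = 16
  bit 3 = 0: r = r^2 mod 47 = 16^2 = 21
  -> B = 21
s = B^a = 21^9 mod 47  (bits of 9 = 1001)
  bit 0 = 1: r = r^2 * 21 mod 47 = 1^2 * 21 = 1*21 = 21
  bit 1 = 0: r = r^2 mod 47 = 21^2 = 18
  bit 2 = 0: r = r^2 mod 47 = 18^2 = 42
  bit 3 = 1: r = r^2 * 21 mod 47 = 42^2 * 21 = 25*21 = 8
  -> s = B^a = 8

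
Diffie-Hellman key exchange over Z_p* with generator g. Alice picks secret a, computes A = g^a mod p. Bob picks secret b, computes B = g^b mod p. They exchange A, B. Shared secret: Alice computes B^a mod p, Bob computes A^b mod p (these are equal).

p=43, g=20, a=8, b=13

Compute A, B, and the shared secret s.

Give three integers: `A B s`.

Answer: 9 19 15

Derivation:
A = 20^8 mod 43  (bits of 8 = 1000)
  bit 0 = 1: r = r^2 * 20 mod 43 = 1^2 * 20 = 1*20 = 20
  bit 1 = 0: r = r^2 mod 43 = 20^2 = 13
  bit 2 = 0: r = r^2 mod 43 = 13^2 = 40
  bit 3 = 0: r = r^2 mod 43 = 40^2 = 9
  -> A = 9
B = 20^13 mod 43  (bits of 13 = 1101)
  bit 0 = 1: r = r^2 * 20 mod 43 = 1^2 * 20 = 1*20 = 20
  bit 1 = 1: r = r^2 * 20 mod 43 = 20^2 * 20 = 13*20 = 2
  bit 2 = 0: r = r^2 mod 43 = 2^2 = 4
  bit 3 = 1: r = r^2 * 20 mod 43 = 4^2 * 20 = 16*20 = 19
  -> B = 19
s = B^a = 19^8 mod 43  (bits of 8 = 1000)
  bit 0 = 1: r = r^2 * 19 mod 43 = 1^2 * 19 = 1*19 = 19
  bit 1 = 0: r = r^2 mod 43 = 19^2 = 17
  bit 2 = 0: r = r^2 mod 43 = 17^2 = 31
  bit 3 = 0: r = r^2 mod 43 = 31^2 = 15
  -> s = B^a = 15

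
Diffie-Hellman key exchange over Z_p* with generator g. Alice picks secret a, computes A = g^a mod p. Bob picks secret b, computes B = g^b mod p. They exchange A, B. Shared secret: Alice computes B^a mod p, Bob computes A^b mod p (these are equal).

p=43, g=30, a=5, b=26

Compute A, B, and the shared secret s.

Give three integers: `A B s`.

A = 30^5 mod 43  (bits of 5 = 101)
  bit 0 = 1: r = r^2 * 30 mod 43 = 1^2 * 30 = 1*30 = 30
  bit 1 = 0: r = r^2 mod 43 = 30^2 = 40
  bit 2 = 1: r = r^2 * 30 mod 43 = 40^2 * 30 = 9*30 = 12
  -> A = 12
B = 30^26 mod 43  (bits of 26 = 11010)
  bit 0 = 1: r = r^2 * 30 mod 43 = 1^2 * 30 = 1*30 = 30
  bit 1 = 1: r = r^2 * 30 mod 43 = 30^2 * 30 = 40*30 = 39
  bit 2 = 0: r = r^2 mod 43 = 39^2 = 16
  bit 3 = 1: r = r^2 * 30 mod 43 = 16^2 * 30 = 41*30 = 26
  bit 4 = 0: r = r^2 mod 43 = 26^2 = 31
  -> B = 31
s = B^a = 31^5 mod 43  (bits of 5 = 101)
  bit 0 = 1: r = r^2 * 31 mod 43 = 1^2 * 31 = 1*31 = 31
  bit 1 = 0: r = r^2 mod 43 = 31^2 = 15
  bit 2 = 1: r = r^2 * 31 mod 43 = 15^2 * 31 = 10*31 = 9
  -> s = B^a = 9

Answer: 12 31 9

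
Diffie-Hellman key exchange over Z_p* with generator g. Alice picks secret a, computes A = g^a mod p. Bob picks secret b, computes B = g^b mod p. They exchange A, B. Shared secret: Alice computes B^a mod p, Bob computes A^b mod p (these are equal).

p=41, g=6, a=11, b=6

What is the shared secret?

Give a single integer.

A = 6^11 mod 41  (bits of 11 = 1011)
  bit 0 = 1: r = r^2 * 6 mod 41 = 1^2 * 6 = 1*6 = 6
  bit 1 = 0: r = r^2 mod 41 = 6^2 = 36
  bit 2 = 1: r = r^2 * 6 mod 41 = 36^2 * 6 = 25*6 = 27
  bit 3 = 1: r = r^2 * 6 mod 41 = 27^2 * 6 = 32*6 = 28
  -> A = 28
B = 6^6 mod 41  (bits of 6 = 110)
  bit 0 = 1: r = r^2 * 6 mod 41 = 1^2 * 6 = 1*6 = 6
  bit 1 = 1: r = r^2 * 6 mod 41 = 6^2 * 6 = 36*6 = 11
  bit 2 = 0: r = r^2 mod 41 = 11^2 = 39
  -> B = 39
s = B^a = 39^11 mod 41  (bits of 11 = 1011)
  bit 0 = 1: r = r^2 * 39 mod 41 = 1^2 * 39 = 1*39 = 39
  bit 1 = 0: r = r^2 mod 41 = 39^2 = 4
  bit 2 = 1: r = r^2 * 39 mod 41 = 4^2 * 39 = 16*39 = 9
  bit 3 = 1: r = r^2 * 39 mod 41 = 9^2 * 39 = 40*39 = 2
  -> s = B^a = 2

Answer: 2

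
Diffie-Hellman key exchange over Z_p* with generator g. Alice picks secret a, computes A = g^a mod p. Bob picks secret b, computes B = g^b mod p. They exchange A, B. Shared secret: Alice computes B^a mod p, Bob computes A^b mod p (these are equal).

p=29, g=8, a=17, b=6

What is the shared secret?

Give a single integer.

Answer: 22

Derivation:
A = 8^17 mod 29  (bits of 17 = 10001)
  bit 0 = 1: r = r^2 * 8 mod 29 = 1^2 * 8 = 1*8 = 8
  bit 1 = 0: r = r^2 mod 29 = 8^2 = 6
  bit 2 = 0: r = r^2 mod 29 = 6^2 = 7
  bit 3 = 0: r = r^2 mod 29 = 7^2 = 20
  bit 4 = 1: r = r^2 * 8 mod 29 = 20^2 * 8 = 23*8 = 10
  -> A = 10
B = 8^6 mod 29  (bits of 6 = 110)
  bit 0 = 1: r = r^2 * 8 mod 29 = 1^2 * 8 = 1*8 = 8
  bit 1 = 1: r = r^2 * 8 mod 29 = 8^2 * 8 = 6*8 = 19
  bit 2 = 0: r = r^2 mod 29 = 19^2 = 13
  -> B = 13
s = B^a = 13^17 mod 29  (bits of 17 = 10001)
  bit 0 = 1: r = r^2 * 13 mod 29 = 1^2 * 13 = 1*13 = 13
  bit 1 = 0: r = r^2 mod 29 = 13^2 = 24
  bit 2 = 0: r = r^2 mod 29 = 24^2 = 25
  bit 3 = 0: r = r^2 mod 29 = 25^2 = 16
  bit 4 = 1: r = r^2 * 13 mod 29 = 16^2 * 13 = 24*13 = 22
  -> s = B^a = 22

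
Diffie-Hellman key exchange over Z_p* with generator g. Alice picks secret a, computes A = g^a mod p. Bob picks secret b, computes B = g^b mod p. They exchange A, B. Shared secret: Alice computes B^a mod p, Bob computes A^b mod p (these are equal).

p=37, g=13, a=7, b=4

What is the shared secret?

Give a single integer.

A = 13^7 mod 37  (bits of 7 = 111)
  bit 0 = 1: r = r^2 * 13 mod 37 = 1^2 * 13 = 1*13 = 13
  bit 1 = 1: r = r^2 * 13 mod 37 = 13^2 * 13 = 21*13 = 14
  bit 2 = 1: r = r^2 * 13 mod 37 = 14^2 * 13 = 11*13 = 32
  -> A = 32
B = 13^4 mod 37  (bits of 4 = 100)
  bit 0 = 1: r = r^2 * 13 mod 37 = 1^2 * 13 = 1*13 = 13
  bit 1 = 0: r = r^2 mod 37 = 13^2 = 21
  bit 2 = 0: r = r^2 mod 37 = 21^2 = 34
  -> B = 34
s = B^a = 34^7 mod 37  (bits of 7 = 111)
  bit 0 = 1: r = r^2 * 34 mod 37 = 1^2 * 34 = 1*34 = 34
  bit 1 = 1: r = r^2 * 34 mod 37 = 34^2 * 34 = 9*34 = 10
  bit 2 = 1: r = r^2 * 34 mod 37 = 10^2 * 34 = 26*34 = 33
  -> s = B^a = 33

Answer: 33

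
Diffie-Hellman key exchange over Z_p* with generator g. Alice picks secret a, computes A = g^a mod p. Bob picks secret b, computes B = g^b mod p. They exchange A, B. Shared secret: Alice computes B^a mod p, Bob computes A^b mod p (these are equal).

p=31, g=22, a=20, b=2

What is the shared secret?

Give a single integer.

A = 22^20 mod 31  (bits of 20 = 10100)
  bit 0 = 1: r = r^2 * 22 mod 31 = 1^2 * 22 = 1*22 = 22
  bit 1 = 0: r = r^2 mod 31 = 22^2 = 19
  bit 2 = 1: r = r^2 * 22 mod 31 = 19^2 * 22 = 20*22 = 6
  bit 3 = 0: r = r^2 mod 31 = 6^2 = 5
  bit 4 = 0: r = r^2 mod 31 = 5^2 = 25
  -> A = 25
B = 22^2 mod 31  (bits of 2 = 10)
  bit 0 = 1: r = r^2 * 22 mod 31 = 1^2 * 22 = 1*22 = 22
  bit 1 = 0: r = r^2 mod 31 = 22^2 = 19
  -> B = 19
s = B^a = 19^20 mod 31  (bits of 20 = 10100)
  bit 0 = 1: r = r^2 * 19 mod 31 = 1^2 * 19 = 1*19 = 19
  bit 1 = 0: r = r^2 mod 31 = 19^2 = 20
  bit 2 = 1: r = r^2 * 19 mod 31 = 20^2 * 19 = 28*19 = 5
  bit 3 = 0: r = r^2 mod 31 = 5^2 = 25
  bit 4 = 0: r = r^2 mod 31 = 25^2 = 5
  -> s = B^a = 5

Answer: 5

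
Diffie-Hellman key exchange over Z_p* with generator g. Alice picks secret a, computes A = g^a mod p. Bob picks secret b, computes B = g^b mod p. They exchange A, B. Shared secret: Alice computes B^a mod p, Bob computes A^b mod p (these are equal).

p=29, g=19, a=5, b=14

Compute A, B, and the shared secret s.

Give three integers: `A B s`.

A = 19^5 mod 29  (bits of 5 = 101)
  bit 0 = 1: r = r^2 * 19 mod 29 = 1^2 * 19 = 1*19 = 19
  bit 1 = 0: r = r^2 mod 29 = 19^2 = 13
  bit 2 = 1: r = r^2 * 19 mod 29 = 13^2 * 19 = 24*19 = 21
  -> A = 21
B = 19^14 mod 29  (bits of 14 = 1110)
  bit 0 = 1: r = r^2 * 19 mod 29 = 1^2 * 19 = 1*19 = 19
  bit 1 = 1: r = r^2 * 19 mod 29 = 19^2 * 19 = 13*19 = 15
  bit 2 = 1: r = r^2 * 19 mod 29 = 15^2 * 19 = 22*19 = 12
  bit 3 = 0: r = r^2 mod 29 = 12^2 = 28
  -> B = 28
s = B^a = 28^5 mod 29  (bits of 5 = 101)
  bit 0 = 1: r = r^2 * 28 mod 29 = 1^2 * 28 = 1*28 = 28
  bit 1 = 0: r = r^2 mod 29 = 28^2 = 1
  bit 2 = 1: r = r^2 * 28 mod 29 = 1^2 * 28 = 1*28 = 28
  -> s = B^a = 28

Answer: 21 28 28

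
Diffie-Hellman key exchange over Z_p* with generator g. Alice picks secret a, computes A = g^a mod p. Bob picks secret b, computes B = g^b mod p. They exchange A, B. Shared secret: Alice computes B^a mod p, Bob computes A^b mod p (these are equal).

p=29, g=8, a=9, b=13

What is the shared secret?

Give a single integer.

Answer: 27

Derivation:
A = 8^9 mod 29  (bits of 9 = 1001)
  bit 0 = 1: r = r^2 * 8 mod 29 = 1^2 * 8 = 1*8 = 8
  bit 1 = 0: r = r^2 mod 29 = 8^2 = 6
  bit 2 = 0: r = r^2 mod 29 = 6^2 = 7
  bit 3 = 1: r = r^2 * 8 mod 29 = 7^2 * 8 = 20*8 = 15
  -> A = 15
B = 8^13 mod 29  (bits of 13 = 1101)
  bit 0 = 1: r = r^2 * 8 mod 29 = 1^2 * 8 = 1*8 = 8
  bit 1 = 1: r = r^2 * 8 mod 29 = 8^2 * 8 = 6*8 = 19
  bit 2 = 0: r = r^2 mod 29 = 19^2 = 13
  bit 3 = 1: r = r^2 * 8 mod 29 = 13^2 * 8 = 24*8 = 18
  -> B = 18
s = B^a = 18^9 mod 29  (bits of 9 = 1001)
  bit 0 = 1: r = r^2 * 18 mod 29 = 1^2 * 18 = 1*18 = 18
  bit 1 = 0: r = r^2 mod 29 = 18^2 = 5
  bit 2 = 0: r = r^2 mod 29 = 5^2 = 25
  bit 3 = 1: r = r^2 * 18 mod 29 = 25^2 * 18 = 16*18 = 27
  -> s = B^a = 27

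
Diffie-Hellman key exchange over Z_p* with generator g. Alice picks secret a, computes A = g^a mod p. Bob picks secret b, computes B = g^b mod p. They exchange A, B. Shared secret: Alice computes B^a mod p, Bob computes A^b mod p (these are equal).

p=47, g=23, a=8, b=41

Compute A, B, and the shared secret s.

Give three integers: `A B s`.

Answer: 9 15 36

Derivation:
A = 23^8 mod 47  (bits of 8 = 1000)
  bit 0 = 1: r = r^2 * 23 mod 47 = 1^2 * 23 = 1*23 = 23
  bit 1 = 0: r = r^2 mod 47 = 23^2 = 12
  bit 2 = 0: r = r^2 mod 47 = 12^2 = 3
  bit 3 = 0: r = r^2 mod 47 = 3^2 = 9
  -> A = 9
B = 23^41 mod 47  (bits of 41 = 101001)
  bit 0 = 1: r = r^2 * 23 mod 47 = 1^2 * 23 = 1*23 = 23
  bit 1 = 0: r = r^2 mod 47 = 23^2 = 12
  bit 2 = 1: r = r^2 * 23 mod 47 = 12^2 * 23 = 3*23 = 22
  bit 3 = 0: r = r^2 mod 47 = 22^2 = 14
  bit 4 = 0: r = r^2 mod 47 = 14^2 = 8
  bit 5 = 1: r = r^2 * 23 mod 47 = 8^2 * 23 = 17*23 = 15
  -> B = 15
s = B^a = 15^8 mod 47  (bits of 8 = 1000)
  bit 0 = 1: r = r^2 * 15 mod 47 = 1^2 * 15 = 1*15 = 15
  bit 1 = 0: r = r^2 mod 47 = 15^2 = 37
  bit 2 = 0: r = r^2 mod 47 = 37^2 = 6
  bit 3 = 0: r = r^2 mod 47 = 6^2 = 36
  -> s = B^a = 36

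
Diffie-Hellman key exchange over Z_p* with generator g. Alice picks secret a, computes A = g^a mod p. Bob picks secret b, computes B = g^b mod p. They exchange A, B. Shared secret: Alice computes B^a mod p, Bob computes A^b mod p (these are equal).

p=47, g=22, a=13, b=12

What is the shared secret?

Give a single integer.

Answer: 4

Derivation:
A = 22^13 mod 47  (bits of 13 = 1101)
  bit 0 = 1: r = r^2 * 22 mod 47 = 1^2 * 22 = 1*22 = 22
  bit 1 = 1: r = r^2 * 22 mod 47 = 22^2 * 22 = 14*22 = 26
  bit 2 = 0: r = r^2 mod 47 = 26^2 = 18
  bit 3 = 1: r = r^2 * 22 mod 47 = 18^2 * 22 = 42*22 = 31
  -> A = 31
B = 22^12 mod 47  (bits of 12 = 1100)
  bit 0 = 1: r = r^2 * 22 mod 47 = 1^2 * 22 = 1*22 = 22
  bit 1 = 1: r = r^2 * 22 mod 47 = 22^2 * 22 = 14*22 = 26
  bit 2 = 0: r = r^2 mod 47 = 26^2 = 18
  bit 3 = 0: r = r^2 mod 47 = 18^2 = 42
  -> B = 42
s = B^a = 42^13 mod 47  (bits of 13 = 1101)
  bit 0 = 1: r = r^2 * 42 mod 47 = 1^2 * 42 = 1*42 = 42
  bit 1 = 1: r = r^2 * 42 mod 47 = 42^2 * 42 = 25*42 = 16
  bit 2 = 0: r = r^2 mod 47 = 16^2 = 21
  bit 3 = 1: r = r^2 * 42 mod 47 = 21^2 * 42 = 18*42 = 4
  -> s = B^a = 4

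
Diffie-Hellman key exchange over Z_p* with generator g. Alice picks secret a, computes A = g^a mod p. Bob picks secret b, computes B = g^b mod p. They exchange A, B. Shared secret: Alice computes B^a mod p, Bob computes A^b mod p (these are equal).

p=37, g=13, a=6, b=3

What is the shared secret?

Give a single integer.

A = 13^6 mod 37  (bits of 6 = 110)
  bit 0 = 1: r = r^2 * 13 mod 37 = 1^2 * 13 = 1*13 = 13
  bit 1 = 1: r = r^2 * 13 mod 37 = 13^2 * 13 = 21*13 = 14
  bit 2 = 0: r = r^2 mod 37 = 14^2 = 11
  -> A = 11
B = 13^3 mod 37  (bits of 3 = 11)
  bit 0 = 1: r = r^2 * 13 mod 37 = 1^2 * 13 = 1*13 = 13
  bit 1 = 1: r = r^2 * 13 mod 37 = 13^2 * 13 = 21*13 = 14
  -> B = 14
s = B^a = 14^6 mod 37  (bits of 6 = 110)
  bit 0 = 1: r = r^2 * 14 mod 37 = 1^2 * 14 = 1*14 = 14
  bit 1 = 1: r = r^2 * 14 mod 37 = 14^2 * 14 = 11*14 = 6
  bit 2 = 0: r = r^2 mod 37 = 6^2 = 36
  -> s = B^a = 36

Answer: 36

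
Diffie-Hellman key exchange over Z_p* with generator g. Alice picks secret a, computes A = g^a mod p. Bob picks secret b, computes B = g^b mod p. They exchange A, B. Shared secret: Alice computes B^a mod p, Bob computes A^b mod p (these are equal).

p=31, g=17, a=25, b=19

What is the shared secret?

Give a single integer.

Answer: 6

Derivation:
A = 17^25 mod 31  (bits of 25 = 11001)
  bit 0 = 1: r = r^2 * 17 mod 31 = 1^2 * 17 = 1*17 = 17
  bit 1 = 1: r = r^2 * 17 mod 31 = 17^2 * 17 = 10*17 = 15
  bit 2 = 0: r = r^2 mod 31 = 15^2 = 8
  bit 3 = 0: r = r^2 mod 31 = 8^2 = 2
  bit 4 = 1: r = r^2 * 17 mod 31 = 2^2 * 17 = 4*17 = 6
  -> A = 6
B = 17^19 mod 31  (bits of 19 = 10011)
  bit 0 = 1: r = r^2 * 17 mod 31 = 1^2 * 17 = 1*17 = 17
  bit 1 = 0: r = r^2 mod 31 = 17^2 = 10
  bit 2 = 0: r = r^2 mod 31 = 10^2 = 7
  bit 3 = 1: r = r^2 * 17 mod 31 = 7^2 * 17 = 18*17 = 27
  bit 4 = 1: r = r^2 * 17 mod 31 = 27^2 * 17 = 16*17 = 24
  -> B = 24
s = B^a = 24^25 mod 31  (bits of 25 = 11001)
  bit 0 = 1: r = r^2 * 24 mod 31 = 1^2 * 24 = 1*24 = 24
  bit 1 = 1: r = r^2 * 24 mod 31 = 24^2 * 24 = 18*24 = 29
  bit 2 = 0: r = r^2 mod 31 = 29^2 = 4
  bit 3 = 0: r = r^2 mod 31 = 4^2 = 16
  bit 4 = 1: r = r^2 * 24 mod 31 = 16^2 * 24 = 8*24 = 6
  -> s = B^a = 6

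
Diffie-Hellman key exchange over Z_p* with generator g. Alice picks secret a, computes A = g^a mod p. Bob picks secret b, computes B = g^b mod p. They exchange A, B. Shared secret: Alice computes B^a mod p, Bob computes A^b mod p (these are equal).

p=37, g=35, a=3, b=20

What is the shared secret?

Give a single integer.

A = 35^3 mod 37  (bits of 3 = 11)
  bit 0 = 1: r = r^2 * 35 mod 37 = 1^2 * 35 = 1*35 = 35
  bit 1 = 1: r = r^2 * 35 mod 37 = 35^2 * 35 = 4*35 = 29
  -> A = 29
B = 35^20 mod 37  (bits of 20 = 10100)
  bit 0 = 1: r = r^2 * 35 mod 37 = 1^2 * 35 = 1*35 = 35
  bit 1 = 0: r = r^2 mod 37 = 35^2 = 4
  bit 2 = 1: r = r^2 * 35 mod 37 = 4^2 * 35 = 16*35 = 5
  bit 3 = 0: r = r^2 mod 37 = 5^2 = 25
  bit 4 = 0: r = r^2 mod 37 = 25^2 = 33
  -> B = 33
s = B^a = 33^3 mod 37  (bits of 3 = 11)
  bit 0 = 1: r = r^2 * 33 mod 37 = 1^2 * 33 = 1*33 = 33
  bit 1 = 1: r = r^2 * 33 mod 37 = 33^2 * 33 = 16*33 = 10
  -> s = B^a = 10

Answer: 10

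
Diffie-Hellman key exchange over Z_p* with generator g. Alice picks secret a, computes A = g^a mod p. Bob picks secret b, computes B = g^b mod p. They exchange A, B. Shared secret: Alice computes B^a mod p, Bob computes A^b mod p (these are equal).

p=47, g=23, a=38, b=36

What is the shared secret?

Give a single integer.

Answer: 7

Derivation:
A = 23^38 mod 47  (bits of 38 = 100110)
  bit 0 = 1: r = r^2 * 23 mod 47 = 1^2 * 23 = 1*23 = 23
  bit 1 = 0: r = r^2 mod 47 = 23^2 = 12
  bit 2 = 0: r = r^2 mod 47 = 12^2 = 3
  bit 3 = 1: r = r^2 * 23 mod 47 = 3^2 * 23 = 9*23 = 19
  bit 4 = 1: r = r^2 * 23 mod 47 = 19^2 * 23 = 32*23 = 31
  bit 5 = 0: r = r^2 mod 47 = 31^2 = 21
  -> A = 21
B = 23^36 mod 47  (bits of 36 = 100100)
  bit 0 = 1: r = r^2 * 23 mod 47 = 1^2 * 23 = 1*23 = 23
  bit 1 = 0: r = r^2 mod 47 = 23^2 = 12
  bit 2 = 0: r = r^2 mod 47 = 12^2 = 3
  bit 3 = 1: r = r^2 * 23 mod 47 = 3^2 * 23 = 9*23 = 19
  bit 4 = 0: r = r^2 mod 47 = 19^2 = 32
  bit 5 = 0: r = r^2 mod 47 = 32^2 = 37
  -> B = 37
s = B^a = 37^38 mod 47  (bits of 38 = 100110)
  bit 0 = 1: r = r^2 * 37 mod 47 = 1^2 * 37 = 1*37 = 37
  bit 1 = 0: r = r^2 mod 47 = 37^2 = 6
  bit 2 = 0: r = r^2 mod 47 = 6^2 = 36
  bit 3 = 1: r = r^2 * 37 mod 47 = 36^2 * 37 = 27*37 = 12
  bit 4 = 1: r = r^2 * 37 mod 47 = 12^2 * 37 = 3*37 = 17
  bit 5 = 0: r = r^2 mod 47 = 17^2 = 7
  -> s = B^a = 7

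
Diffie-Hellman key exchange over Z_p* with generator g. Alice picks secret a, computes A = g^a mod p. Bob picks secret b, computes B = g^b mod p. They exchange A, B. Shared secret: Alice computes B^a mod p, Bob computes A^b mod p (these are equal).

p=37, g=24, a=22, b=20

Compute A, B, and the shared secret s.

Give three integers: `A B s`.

Answer: 3 16 9

Derivation:
A = 24^22 mod 37  (bits of 22 = 10110)
  bit 0 = 1: r = r^2 * 24 mod 37 = 1^2 * 24 = 1*24 = 24
  bit 1 = 0: r = r^2 mod 37 = 24^2 = 21
  bit 2 = 1: r = r^2 * 24 mod 37 = 21^2 * 24 = 34*24 = 2
  bit 3 = 1: r = r^2 * 24 mod 37 = 2^2 * 24 = 4*24 = 22
  bit 4 = 0: r = r^2 mod 37 = 22^2 = 3
  -> A = 3
B = 24^20 mod 37  (bits of 20 = 10100)
  bit 0 = 1: r = r^2 * 24 mod 37 = 1^2 * 24 = 1*24 = 24
  bit 1 = 0: r = r^2 mod 37 = 24^2 = 21
  bit 2 = 1: r = r^2 * 24 mod 37 = 21^2 * 24 = 34*24 = 2
  bit 3 = 0: r = r^2 mod 37 = 2^2 = 4
  bit 4 = 0: r = r^2 mod 37 = 4^2 = 16
  -> B = 16
s = B^a = 16^22 mod 37  (bits of 22 = 10110)
  bit 0 = 1: r = r^2 * 16 mod 37 = 1^2 * 16 = 1*16 = 16
  bit 1 = 0: r = r^2 mod 37 = 16^2 = 34
  bit 2 = 1: r = r^2 * 16 mod 37 = 34^2 * 16 = 9*16 = 33
  bit 3 = 1: r = r^2 * 16 mod 37 = 33^2 * 16 = 16*16 = 34
  bit 4 = 0: r = r^2 mod 37 = 34^2 = 9
  -> s = B^a = 9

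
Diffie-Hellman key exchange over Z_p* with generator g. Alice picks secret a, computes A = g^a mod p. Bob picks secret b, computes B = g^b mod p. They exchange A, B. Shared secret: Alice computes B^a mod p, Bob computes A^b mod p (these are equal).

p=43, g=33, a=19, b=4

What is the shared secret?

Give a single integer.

A = 33^19 mod 43  (bits of 19 = 10011)
  bit 0 = 1: r = r^2 * 33 mod 43 = 1^2 * 33 = 1*33 = 33
  bit 1 = 0: r = r^2 mod 43 = 33^2 = 14
  bit 2 = 0: r = r^2 mod 43 = 14^2 = 24
  bit 3 = 1: r = r^2 * 33 mod 43 = 24^2 * 33 = 17*33 = 2
  bit 4 = 1: r = r^2 * 33 mod 43 = 2^2 * 33 = 4*33 = 3
  -> A = 3
B = 33^4 mod 43  (bits of 4 = 100)
  bit 0 = 1: r = r^2 * 33 mod 43 = 1^2 * 33 = 1*33 = 33
  bit 1 = 0: r = r^2 mod 43 = 33^2 = 14
  bit 2 = 0: r = r^2 mod 43 = 14^2 = 24
  -> B = 24
s = B^a = 24^19 mod 43  (bits of 19 = 10011)
  bit 0 = 1: r = r^2 * 24 mod 43 = 1^2 * 24 = 1*24 = 24
  bit 1 = 0: r = r^2 mod 43 = 24^2 = 17
  bit 2 = 0: r = r^2 mod 43 = 17^2 = 31
  bit 3 = 1: r = r^2 * 24 mod 43 = 31^2 * 24 = 15*24 = 16
  bit 4 = 1: r = r^2 * 24 mod 43 = 16^2 * 24 = 41*24 = 38
  -> s = B^a = 38

Answer: 38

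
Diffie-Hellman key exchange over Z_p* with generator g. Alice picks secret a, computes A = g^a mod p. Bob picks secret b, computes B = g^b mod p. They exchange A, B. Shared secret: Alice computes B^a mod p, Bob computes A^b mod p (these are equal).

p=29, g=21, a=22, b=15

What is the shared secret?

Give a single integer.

Answer: 9

Derivation:
A = 21^22 mod 29  (bits of 22 = 10110)
  bit 0 = 1: r = r^2 * 21 mod 29 = 1^2 * 21 = 1*21 = 21
  bit 1 = 0: r = r^2 mod 29 = 21^2 = 6
  bit 2 = 1: r = r^2 * 21 mod 29 = 6^2 * 21 = 7*21 = 2
  bit 3 = 1: r = r^2 * 21 mod 29 = 2^2 * 21 = 4*21 = 26
  bit 4 = 0: r = r^2 mod 29 = 26^2 = 9
  -> A = 9
B = 21^15 mod 29  (bits of 15 = 1111)
  bit 0 = 1: r = r^2 * 21 mod 29 = 1^2 * 21 = 1*21 = 21
  bit 1 = 1: r = r^2 * 21 mod 29 = 21^2 * 21 = 6*21 = 10
  bit 2 = 1: r = r^2 * 21 mod 29 = 10^2 * 21 = 13*21 = 12
  bit 3 = 1: r = r^2 * 21 mod 29 = 12^2 * 21 = 28*21 = 8
  -> B = 8
s = B^a = 8^22 mod 29  (bits of 22 = 10110)
  bit 0 = 1: r = r^2 * 8 mod 29 = 1^2 * 8 = 1*8 = 8
  bit 1 = 0: r = r^2 mod 29 = 8^2 = 6
  bit 2 = 1: r = r^2 * 8 mod 29 = 6^2 * 8 = 7*8 = 27
  bit 3 = 1: r = r^2 * 8 mod 29 = 27^2 * 8 = 4*8 = 3
  bit 4 = 0: r = r^2 mod 29 = 3^2 = 9
  -> s = B^a = 9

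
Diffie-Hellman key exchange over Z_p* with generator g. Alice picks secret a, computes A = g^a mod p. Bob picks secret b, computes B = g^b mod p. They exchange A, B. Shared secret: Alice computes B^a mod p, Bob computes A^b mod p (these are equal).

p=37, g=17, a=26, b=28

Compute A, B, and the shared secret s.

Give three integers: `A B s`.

Answer: 4 9 33

Derivation:
A = 17^26 mod 37  (bits of 26 = 11010)
  bit 0 = 1: r = r^2 * 17 mod 37 = 1^2 * 17 = 1*17 = 17
  bit 1 = 1: r = r^2 * 17 mod 37 = 17^2 * 17 = 30*17 = 29
  bit 2 = 0: r = r^2 mod 37 = 29^2 = 27
  bit 3 = 1: r = r^2 * 17 mod 37 = 27^2 * 17 = 26*17 = 35
  bit 4 = 0: r = r^2 mod 37 = 35^2 = 4
  -> A = 4
B = 17^28 mod 37  (bits of 28 = 11100)
  bit 0 = 1: r = r^2 * 17 mod 37 = 1^2 * 17 = 1*17 = 17
  bit 1 = 1: r = r^2 * 17 mod 37 = 17^2 * 17 = 30*17 = 29
  bit 2 = 1: r = r^2 * 17 mod 37 = 29^2 * 17 = 27*17 = 15
  bit 3 = 0: r = r^2 mod 37 = 15^2 = 3
  bit 4 = 0: r = r^2 mod 37 = 3^2 = 9
  -> B = 9
s = B^a = 9^26 mod 37  (bits of 26 = 11010)
  bit 0 = 1: r = r^2 * 9 mod 37 = 1^2 * 9 = 1*9 = 9
  bit 1 = 1: r = r^2 * 9 mod 37 = 9^2 * 9 = 7*9 = 26
  bit 2 = 0: r = r^2 mod 37 = 26^2 = 10
  bit 3 = 1: r = r^2 * 9 mod 37 = 10^2 * 9 = 26*9 = 12
  bit 4 = 0: r = r^2 mod 37 = 12^2 = 33
  -> s = B^a = 33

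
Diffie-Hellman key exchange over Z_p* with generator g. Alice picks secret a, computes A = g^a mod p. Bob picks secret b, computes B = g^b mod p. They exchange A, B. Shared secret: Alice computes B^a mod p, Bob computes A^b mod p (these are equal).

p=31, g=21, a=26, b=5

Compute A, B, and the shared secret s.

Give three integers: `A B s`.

A = 21^26 mod 31  (bits of 26 = 11010)
  bit 0 = 1: r = r^2 * 21 mod 31 = 1^2 * 21 = 1*21 = 21
  bit 1 = 1: r = r^2 * 21 mod 31 = 21^2 * 21 = 7*21 = 23
  bit 2 = 0: r = r^2 mod 31 = 23^2 = 2
  bit 3 = 1: r = r^2 * 21 mod 31 = 2^2 * 21 = 4*21 = 22
  bit 4 = 0: r = r^2 mod 31 = 22^2 = 19
  -> A = 19
B = 21^5 mod 31  (bits of 5 = 101)
  bit 0 = 1: r = r^2 * 21 mod 31 = 1^2 * 21 = 1*21 = 21
  bit 1 = 0: r = r^2 mod 31 = 21^2 = 7
  bit 2 = 1: r = r^2 * 21 mod 31 = 7^2 * 21 = 18*21 = 6
  -> B = 6
s = B^a = 6^26 mod 31  (bits of 26 = 11010)
  bit 0 = 1: r = r^2 * 6 mod 31 = 1^2 * 6 = 1*6 = 6
  bit 1 = 1: r = r^2 * 6 mod 31 = 6^2 * 6 = 5*6 = 30
  bit 2 = 0: r = r^2 mod 31 = 30^2 = 1
  bit 3 = 1: r = r^2 * 6 mod 31 = 1^2 * 6 = 1*6 = 6
  bit 4 = 0: r = r^2 mod 31 = 6^2 = 5
  -> s = B^a = 5

Answer: 19 6 5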